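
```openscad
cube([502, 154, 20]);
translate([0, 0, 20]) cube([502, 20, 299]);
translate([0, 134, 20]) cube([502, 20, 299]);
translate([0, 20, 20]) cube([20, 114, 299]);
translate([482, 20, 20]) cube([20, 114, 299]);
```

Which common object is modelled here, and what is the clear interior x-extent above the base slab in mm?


An open box. The internal width is 462 mm.

A 502×154 base slab with four walls standing on it — an open box. The base is 502 mm wide and the walls are 20 mm thick, so the internal width is 502 − 2 × 20 = 462 mm.


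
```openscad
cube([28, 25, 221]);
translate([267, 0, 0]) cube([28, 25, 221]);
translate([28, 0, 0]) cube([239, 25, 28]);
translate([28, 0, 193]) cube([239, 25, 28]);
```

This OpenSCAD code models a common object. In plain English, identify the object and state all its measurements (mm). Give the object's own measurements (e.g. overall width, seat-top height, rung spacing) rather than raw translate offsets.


A rectangular picture frame lying in the x–z plane (depth along y). The opening is 239 mm wide (x) by 165 mm tall (z), surrounded by a border 28 mm wide on all four sides. The frame is 25 mm deep and is made of two full-height vertical stiles with two horizontal rails fitted between them.


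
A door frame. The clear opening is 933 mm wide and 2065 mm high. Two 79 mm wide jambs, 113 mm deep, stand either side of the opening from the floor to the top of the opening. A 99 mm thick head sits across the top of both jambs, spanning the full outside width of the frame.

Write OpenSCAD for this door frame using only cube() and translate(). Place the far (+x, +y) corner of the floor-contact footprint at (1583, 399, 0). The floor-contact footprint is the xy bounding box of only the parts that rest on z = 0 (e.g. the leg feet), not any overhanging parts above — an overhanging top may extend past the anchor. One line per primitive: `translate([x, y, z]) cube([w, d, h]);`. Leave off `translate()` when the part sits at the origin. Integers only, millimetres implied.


translate([492, 286, 0]) cube([79, 113, 2065]);
translate([1504, 286, 0]) cube([79, 113, 2065]);
translate([492, 286, 2065]) cube([1091, 113, 99]);


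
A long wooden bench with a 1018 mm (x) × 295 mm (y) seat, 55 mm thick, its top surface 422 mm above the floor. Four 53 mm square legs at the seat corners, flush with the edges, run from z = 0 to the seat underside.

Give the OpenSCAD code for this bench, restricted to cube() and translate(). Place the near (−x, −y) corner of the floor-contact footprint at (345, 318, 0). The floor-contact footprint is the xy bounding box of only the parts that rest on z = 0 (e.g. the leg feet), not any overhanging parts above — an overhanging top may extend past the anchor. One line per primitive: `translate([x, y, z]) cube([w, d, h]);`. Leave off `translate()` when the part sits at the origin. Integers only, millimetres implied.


translate([345, 318, 367]) cube([1018, 295, 55]);
translate([345, 318, 0]) cube([53, 53, 367]);
translate([345, 560, 0]) cube([53, 53, 367]);
translate([1310, 318, 0]) cube([53, 53, 367]);
translate([1310, 560, 0]) cube([53, 53, 367]);


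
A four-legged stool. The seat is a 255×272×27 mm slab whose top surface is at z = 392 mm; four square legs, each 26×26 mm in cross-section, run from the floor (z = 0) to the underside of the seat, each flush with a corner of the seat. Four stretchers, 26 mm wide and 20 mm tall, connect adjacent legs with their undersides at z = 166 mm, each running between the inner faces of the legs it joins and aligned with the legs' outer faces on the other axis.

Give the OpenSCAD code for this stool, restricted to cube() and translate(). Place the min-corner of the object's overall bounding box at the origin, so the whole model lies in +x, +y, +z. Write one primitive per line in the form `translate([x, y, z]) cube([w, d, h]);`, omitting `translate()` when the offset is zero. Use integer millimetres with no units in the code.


translate([0, 0, 365]) cube([255, 272, 27]);
cube([26, 26, 365]);
translate([229, 0, 0]) cube([26, 26, 365]);
translate([0, 246, 0]) cube([26, 26, 365]);
translate([229, 246, 0]) cube([26, 26, 365]);
translate([26, 0, 166]) cube([203, 26, 20]);
translate([26, 246, 166]) cube([203, 26, 20]);
translate([0, 26, 166]) cube([26, 220, 20]);
translate([229, 26, 166]) cube([26, 220, 20]);


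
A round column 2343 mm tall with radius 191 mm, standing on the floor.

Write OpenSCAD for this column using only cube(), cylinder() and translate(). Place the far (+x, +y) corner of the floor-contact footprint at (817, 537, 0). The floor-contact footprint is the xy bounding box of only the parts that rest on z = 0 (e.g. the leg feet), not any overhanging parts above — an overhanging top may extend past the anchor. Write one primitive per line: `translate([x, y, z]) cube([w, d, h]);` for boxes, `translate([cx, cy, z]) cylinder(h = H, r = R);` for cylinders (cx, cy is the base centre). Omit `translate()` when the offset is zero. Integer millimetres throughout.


translate([626, 346, 0]) cylinder(h = 2343, r = 191);


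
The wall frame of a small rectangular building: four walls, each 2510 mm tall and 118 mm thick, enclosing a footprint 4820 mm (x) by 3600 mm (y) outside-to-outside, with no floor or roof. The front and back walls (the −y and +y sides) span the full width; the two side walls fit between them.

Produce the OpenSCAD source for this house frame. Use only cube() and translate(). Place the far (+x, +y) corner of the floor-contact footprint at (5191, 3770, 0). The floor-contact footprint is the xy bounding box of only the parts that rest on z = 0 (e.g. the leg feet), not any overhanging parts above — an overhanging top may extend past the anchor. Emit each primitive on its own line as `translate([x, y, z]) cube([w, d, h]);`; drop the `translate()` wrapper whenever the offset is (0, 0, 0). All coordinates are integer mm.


translate([371, 170, 0]) cube([4820, 118, 2510]);
translate([371, 3652, 0]) cube([4820, 118, 2510]);
translate([371, 288, 0]) cube([118, 3364, 2510]);
translate([5073, 288, 0]) cube([118, 3364, 2510]);


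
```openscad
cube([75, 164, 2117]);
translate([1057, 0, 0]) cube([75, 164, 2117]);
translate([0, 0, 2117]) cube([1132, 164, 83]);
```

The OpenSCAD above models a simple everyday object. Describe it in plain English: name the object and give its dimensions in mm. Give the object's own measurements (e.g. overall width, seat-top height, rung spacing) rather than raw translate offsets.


A door frame. The clear opening is 982 mm wide and 2117 mm high. Two 75 mm wide jambs, 164 mm deep, stand either side of the opening from the floor to the top of the opening. A 83 mm thick head sits across the top of both jambs, spanning the full outside width of the frame.


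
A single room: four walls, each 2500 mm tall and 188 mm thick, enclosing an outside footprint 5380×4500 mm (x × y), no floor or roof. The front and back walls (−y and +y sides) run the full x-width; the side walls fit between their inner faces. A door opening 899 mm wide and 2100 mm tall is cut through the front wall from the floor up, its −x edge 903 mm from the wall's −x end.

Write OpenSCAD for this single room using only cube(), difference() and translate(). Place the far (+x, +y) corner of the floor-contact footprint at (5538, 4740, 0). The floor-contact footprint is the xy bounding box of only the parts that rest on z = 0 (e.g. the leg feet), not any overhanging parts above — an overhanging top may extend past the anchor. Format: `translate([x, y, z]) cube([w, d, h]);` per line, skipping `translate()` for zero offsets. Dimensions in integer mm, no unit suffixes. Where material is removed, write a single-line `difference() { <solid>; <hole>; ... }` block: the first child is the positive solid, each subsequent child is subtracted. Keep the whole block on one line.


difference() { translate([158, 240, 0]) cube([5380, 188, 2500]); translate([1061, 240, 0]) cube([899, 188, 2100]); }
translate([158, 4552, 0]) cube([5380, 188, 2500]);
translate([158, 428, 0]) cube([188, 4124, 2500]);
translate([5350, 428, 0]) cube([188, 4124, 2500]);


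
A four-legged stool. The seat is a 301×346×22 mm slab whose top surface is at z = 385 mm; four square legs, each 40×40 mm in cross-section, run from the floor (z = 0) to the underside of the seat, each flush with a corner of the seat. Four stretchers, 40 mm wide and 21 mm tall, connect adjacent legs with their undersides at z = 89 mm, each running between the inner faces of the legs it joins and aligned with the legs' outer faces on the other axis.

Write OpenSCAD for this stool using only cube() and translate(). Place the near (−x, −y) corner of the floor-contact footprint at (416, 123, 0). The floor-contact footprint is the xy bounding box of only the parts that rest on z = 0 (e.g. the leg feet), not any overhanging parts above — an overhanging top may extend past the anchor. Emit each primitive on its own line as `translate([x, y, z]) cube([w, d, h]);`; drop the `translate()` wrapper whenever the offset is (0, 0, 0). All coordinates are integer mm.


translate([416, 123, 363]) cube([301, 346, 22]);
translate([416, 123, 0]) cube([40, 40, 363]);
translate([677, 123, 0]) cube([40, 40, 363]);
translate([416, 429, 0]) cube([40, 40, 363]);
translate([677, 429, 0]) cube([40, 40, 363]);
translate([456, 123, 89]) cube([221, 40, 21]);
translate([456, 429, 89]) cube([221, 40, 21]);
translate([416, 163, 89]) cube([40, 266, 21]);
translate([677, 163, 89]) cube([40, 266, 21]);


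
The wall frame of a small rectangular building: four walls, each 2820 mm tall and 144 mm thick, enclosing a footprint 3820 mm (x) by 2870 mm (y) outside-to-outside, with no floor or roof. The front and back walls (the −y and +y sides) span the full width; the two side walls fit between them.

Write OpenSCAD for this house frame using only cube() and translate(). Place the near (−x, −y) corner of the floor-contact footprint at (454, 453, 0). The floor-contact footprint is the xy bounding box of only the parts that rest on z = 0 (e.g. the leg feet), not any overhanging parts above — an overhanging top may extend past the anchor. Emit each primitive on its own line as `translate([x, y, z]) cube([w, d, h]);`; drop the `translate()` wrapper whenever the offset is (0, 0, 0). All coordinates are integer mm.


translate([454, 453, 0]) cube([3820, 144, 2820]);
translate([454, 3179, 0]) cube([3820, 144, 2820]);
translate([454, 597, 0]) cube([144, 2582, 2820]);
translate([4130, 597, 0]) cube([144, 2582, 2820]);


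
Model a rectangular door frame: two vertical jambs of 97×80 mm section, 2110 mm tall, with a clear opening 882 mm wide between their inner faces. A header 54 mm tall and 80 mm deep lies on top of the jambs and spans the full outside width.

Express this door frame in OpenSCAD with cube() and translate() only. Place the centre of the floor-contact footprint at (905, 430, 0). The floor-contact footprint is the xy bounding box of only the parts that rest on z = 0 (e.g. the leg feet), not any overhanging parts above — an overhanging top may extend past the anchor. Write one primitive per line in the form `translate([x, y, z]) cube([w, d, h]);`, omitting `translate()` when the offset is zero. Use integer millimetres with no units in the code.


translate([367, 390, 0]) cube([97, 80, 2110]);
translate([1346, 390, 0]) cube([97, 80, 2110]);
translate([367, 390, 2110]) cube([1076, 80, 54]);


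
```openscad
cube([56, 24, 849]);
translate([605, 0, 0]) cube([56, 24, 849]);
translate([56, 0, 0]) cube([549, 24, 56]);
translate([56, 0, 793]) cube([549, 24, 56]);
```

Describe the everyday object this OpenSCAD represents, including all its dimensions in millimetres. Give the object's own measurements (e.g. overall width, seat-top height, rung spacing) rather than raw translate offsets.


A rectangular picture frame lying in the x–z plane (depth along y). The opening is 549 mm wide (x) by 737 mm tall (z), surrounded by a border 56 mm wide on all four sides. The frame is 24 mm deep and is made of two full-height vertical stiles with two horizontal rails fitted between them.


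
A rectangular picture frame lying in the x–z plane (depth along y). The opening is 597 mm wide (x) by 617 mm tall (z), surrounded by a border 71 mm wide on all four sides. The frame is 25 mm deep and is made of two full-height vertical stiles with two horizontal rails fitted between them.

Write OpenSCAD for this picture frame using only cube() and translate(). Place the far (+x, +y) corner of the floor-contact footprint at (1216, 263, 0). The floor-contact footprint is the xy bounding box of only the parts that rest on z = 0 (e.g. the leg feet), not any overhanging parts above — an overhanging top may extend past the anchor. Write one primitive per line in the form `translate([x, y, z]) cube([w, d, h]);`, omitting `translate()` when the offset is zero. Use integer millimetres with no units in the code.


translate([477, 238, 0]) cube([71, 25, 759]);
translate([1145, 238, 0]) cube([71, 25, 759]);
translate([548, 238, 0]) cube([597, 25, 71]);
translate([548, 238, 688]) cube([597, 25, 71]);


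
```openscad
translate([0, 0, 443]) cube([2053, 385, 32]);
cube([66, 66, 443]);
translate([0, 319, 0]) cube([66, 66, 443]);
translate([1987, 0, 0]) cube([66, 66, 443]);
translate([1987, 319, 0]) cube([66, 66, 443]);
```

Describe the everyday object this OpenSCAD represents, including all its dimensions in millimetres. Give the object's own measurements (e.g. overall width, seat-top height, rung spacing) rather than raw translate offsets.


A bench: a 2053×385 mm seat slab, 32 mm thick, top at z = 475 mm, on four 66×66 mm square legs flush with the seat corners and standing on z = 0.


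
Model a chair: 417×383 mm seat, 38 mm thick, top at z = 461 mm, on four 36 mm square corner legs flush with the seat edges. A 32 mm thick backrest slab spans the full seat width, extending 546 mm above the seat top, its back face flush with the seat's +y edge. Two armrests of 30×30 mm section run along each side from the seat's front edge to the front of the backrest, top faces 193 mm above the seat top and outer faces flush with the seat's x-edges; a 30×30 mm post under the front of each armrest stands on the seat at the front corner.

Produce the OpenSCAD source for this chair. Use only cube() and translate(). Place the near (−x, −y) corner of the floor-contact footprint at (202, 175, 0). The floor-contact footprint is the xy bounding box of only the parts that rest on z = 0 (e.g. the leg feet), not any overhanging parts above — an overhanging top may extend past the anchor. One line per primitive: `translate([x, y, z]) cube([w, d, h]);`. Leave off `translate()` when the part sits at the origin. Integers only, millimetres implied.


translate([202, 175, 423]) cube([417, 383, 38]);
translate([202, 175, 0]) cube([36, 36, 423]);
translate([583, 175, 0]) cube([36, 36, 423]);
translate([202, 522, 0]) cube([36, 36, 423]);
translate([583, 522, 0]) cube([36, 36, 423]);
translate([202, 526, 461]) cube([417, 32, 546]);
translate([202, 175, 624]) cube([30, 351, 30]);
translate([589, 175, 624]) cube([30, 351, 30]);
translate([202, 175, 461]) cube([30, 30, 163]);
translate([589, 175, 461]) cube([30, 30, 163]);


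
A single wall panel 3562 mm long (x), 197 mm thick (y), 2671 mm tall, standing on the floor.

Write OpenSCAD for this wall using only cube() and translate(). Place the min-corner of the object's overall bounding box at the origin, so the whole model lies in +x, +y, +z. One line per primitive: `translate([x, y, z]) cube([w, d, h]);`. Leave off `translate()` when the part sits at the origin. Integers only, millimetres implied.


cube([3562, 197, 2671]);


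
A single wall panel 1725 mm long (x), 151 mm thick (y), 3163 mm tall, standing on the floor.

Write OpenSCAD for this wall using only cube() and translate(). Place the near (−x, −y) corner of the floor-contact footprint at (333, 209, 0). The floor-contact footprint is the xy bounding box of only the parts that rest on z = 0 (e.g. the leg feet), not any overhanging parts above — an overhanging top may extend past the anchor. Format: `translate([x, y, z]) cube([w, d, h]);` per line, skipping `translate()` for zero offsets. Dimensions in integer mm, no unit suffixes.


translate([333, 209, 0]) cube([1725, 151, 3163]);


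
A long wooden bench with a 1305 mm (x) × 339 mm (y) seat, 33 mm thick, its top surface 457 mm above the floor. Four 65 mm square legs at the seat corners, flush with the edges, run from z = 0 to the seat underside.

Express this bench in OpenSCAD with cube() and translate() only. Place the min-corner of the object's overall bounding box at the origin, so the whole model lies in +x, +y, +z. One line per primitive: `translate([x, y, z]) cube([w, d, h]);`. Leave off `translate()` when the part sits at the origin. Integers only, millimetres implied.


translate([0, 0, 424]) cube([1305, 339, 33]);
cube([65, 65, 424]);
translate([0, 274, 0]) cube([65, 65, 424]);
translate([1240, 0, 0]) cube([65, 65, 424]);
translate([1240, 274, 0]) cube([65, 65, 424]);


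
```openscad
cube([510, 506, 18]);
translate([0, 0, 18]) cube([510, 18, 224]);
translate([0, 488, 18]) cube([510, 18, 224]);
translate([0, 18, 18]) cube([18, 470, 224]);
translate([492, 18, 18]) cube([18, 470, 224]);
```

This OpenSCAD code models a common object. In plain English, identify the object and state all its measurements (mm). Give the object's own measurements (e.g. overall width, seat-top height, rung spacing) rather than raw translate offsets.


An open-topped rectangular box: outside dimensions 510×506×242 mm, with a uniform wall and base thickness of 18 mm. The base is a full 510×506 slab on the floor; four walls sit on top of the base. The front and back walls (the −y and +y sides) span the full width; the two side walls fit between them.


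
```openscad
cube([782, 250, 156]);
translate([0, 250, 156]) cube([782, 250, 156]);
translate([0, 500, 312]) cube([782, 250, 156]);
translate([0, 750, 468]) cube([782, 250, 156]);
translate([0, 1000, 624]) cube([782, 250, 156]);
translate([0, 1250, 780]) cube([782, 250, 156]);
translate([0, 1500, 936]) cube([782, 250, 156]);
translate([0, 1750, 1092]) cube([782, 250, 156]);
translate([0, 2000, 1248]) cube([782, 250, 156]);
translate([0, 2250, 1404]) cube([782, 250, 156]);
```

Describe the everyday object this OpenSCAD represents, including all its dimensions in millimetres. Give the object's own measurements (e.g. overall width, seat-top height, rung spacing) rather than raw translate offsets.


A straight staircase of 10 solid steps. Each step is 782 mm wide (x), 250 mm deep (y, the going) and 156 mm tall (the rise). The first step rests on the floor; each subsequent step sits one going further in +y and one rise higher in +z, directly behind and above the previous step with no overlap.


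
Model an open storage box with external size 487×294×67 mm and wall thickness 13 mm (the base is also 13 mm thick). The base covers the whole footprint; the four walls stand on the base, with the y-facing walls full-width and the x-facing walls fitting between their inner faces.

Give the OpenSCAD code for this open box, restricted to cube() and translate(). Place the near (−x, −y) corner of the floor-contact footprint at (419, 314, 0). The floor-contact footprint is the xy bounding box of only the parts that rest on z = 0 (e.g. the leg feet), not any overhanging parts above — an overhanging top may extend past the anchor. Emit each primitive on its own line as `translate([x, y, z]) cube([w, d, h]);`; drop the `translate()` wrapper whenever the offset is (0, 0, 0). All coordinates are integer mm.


translate([419, 314, 0]) cube([487, 294, 13]);
translate([419, 314, 13]) cube([487, 13, 54]);
translate([419, 595, 13]) cube([487, 13, 54]);
translate([419, 327, 13]) cube([13, 268, 54]);
translate([893, 327, 13]) cube([13, 268, 54]);


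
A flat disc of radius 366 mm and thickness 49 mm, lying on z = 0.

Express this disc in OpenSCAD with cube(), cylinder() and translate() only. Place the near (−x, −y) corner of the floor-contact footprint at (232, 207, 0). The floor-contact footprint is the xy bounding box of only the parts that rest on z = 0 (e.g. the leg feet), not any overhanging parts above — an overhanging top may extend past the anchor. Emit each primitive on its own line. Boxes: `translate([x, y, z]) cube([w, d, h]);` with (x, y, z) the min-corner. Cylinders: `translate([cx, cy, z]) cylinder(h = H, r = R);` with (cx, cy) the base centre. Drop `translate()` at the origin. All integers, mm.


translate([598, 573, 0]) cylinder(h = 49, r = 366);


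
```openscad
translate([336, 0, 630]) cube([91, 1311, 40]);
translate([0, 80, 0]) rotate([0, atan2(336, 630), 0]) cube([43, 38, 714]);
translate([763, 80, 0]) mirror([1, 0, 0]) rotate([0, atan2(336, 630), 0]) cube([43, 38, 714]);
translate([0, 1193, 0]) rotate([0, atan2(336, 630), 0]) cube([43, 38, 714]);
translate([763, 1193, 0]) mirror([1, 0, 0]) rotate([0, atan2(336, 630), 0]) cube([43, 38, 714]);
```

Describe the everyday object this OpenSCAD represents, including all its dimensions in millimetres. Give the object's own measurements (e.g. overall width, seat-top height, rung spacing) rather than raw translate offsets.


A sawhorse. A 91×1311×40 mm beam (x, y, z) sits on two A-frame leg pairs. Each pair is two raked legs of 43×38 mm section (38 mm along y) splaying symmetrically in x. Each leg rises 630 mm vertically over 336 mm of horizontal reach and is 714 mm long along its own axis. Every leg's outer bottom edge rests on the floor and its outer top edge meets a bottom edge of the beam — the left legs (tilting toward +x) meet the beam's −x bottom edge, the right legs (their mirror images, tilting toward −x) meet its +x bottom edge — so the leg tops tuck under the beam, the beam's underside is 630 mm above the floor, and the feet are 763 mm apart outside-to-outside with the beam centred between them. The two leg pairs are set in 80 mm from either end of the beam.


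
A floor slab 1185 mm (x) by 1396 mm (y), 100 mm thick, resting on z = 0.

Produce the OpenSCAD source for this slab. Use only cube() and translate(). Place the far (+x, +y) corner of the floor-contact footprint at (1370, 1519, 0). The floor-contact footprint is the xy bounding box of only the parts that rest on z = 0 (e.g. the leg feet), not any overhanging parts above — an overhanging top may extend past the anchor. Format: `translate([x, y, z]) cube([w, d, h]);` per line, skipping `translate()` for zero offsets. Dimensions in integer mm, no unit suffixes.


translate([185, 123, 0]) cube([1185, 1396, 100]);


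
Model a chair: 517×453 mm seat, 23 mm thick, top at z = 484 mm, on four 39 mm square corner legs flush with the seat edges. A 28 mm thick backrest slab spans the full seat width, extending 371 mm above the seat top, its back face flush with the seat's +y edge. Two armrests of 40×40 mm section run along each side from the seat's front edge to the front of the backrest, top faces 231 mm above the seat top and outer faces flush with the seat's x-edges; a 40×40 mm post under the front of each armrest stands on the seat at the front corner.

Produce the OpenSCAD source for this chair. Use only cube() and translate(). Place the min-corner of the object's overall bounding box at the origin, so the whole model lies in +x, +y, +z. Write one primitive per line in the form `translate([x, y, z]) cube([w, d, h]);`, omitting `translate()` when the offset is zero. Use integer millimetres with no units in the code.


translate([0, 0, 461]) cube([517, 453, 23]);
cube([39, 39, 461]);
translate([478, 0, 0]) cube([39, 39, 461]);
translate([0, 414, 0]) cube([39, 39, 461]);
translate([478, 414, 0]) cube([39, 39, 461]);
translate([0, 425, 484]) cube([517, 28, 371]);
translate([0, 0, 675]) cube([40, 425, 40]);
translate([477, 0, 675]) cube([40, 425, 40]);
translate([0, 0, 484]) cube([40, 40, 191]);
translate([477, 0, 484]) cube([40, 40, 191]);


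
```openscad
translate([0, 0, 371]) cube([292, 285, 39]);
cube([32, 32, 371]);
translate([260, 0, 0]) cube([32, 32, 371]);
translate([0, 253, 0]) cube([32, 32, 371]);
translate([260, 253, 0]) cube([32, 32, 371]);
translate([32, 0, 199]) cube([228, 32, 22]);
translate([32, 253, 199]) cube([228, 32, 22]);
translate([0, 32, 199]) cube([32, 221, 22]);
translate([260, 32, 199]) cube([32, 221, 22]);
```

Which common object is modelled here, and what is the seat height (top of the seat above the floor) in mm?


A stool. The seat height is 410 mm.

A 292×285×39 slab at z = 371 on four corner posts — a stool. The seat top is 371 + 39 = 410 mm.


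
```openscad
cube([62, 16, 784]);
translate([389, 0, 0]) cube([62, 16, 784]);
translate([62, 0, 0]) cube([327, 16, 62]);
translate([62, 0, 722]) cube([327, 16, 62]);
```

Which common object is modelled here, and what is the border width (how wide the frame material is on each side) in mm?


A picture frame. The border width is 62 mm.

Four thin pieces enclosing a rectangular opening — a picture frame. The two full-height stiles are 784 mm tall; the top rail sits at z = 722 and is 62 mm tall, so the border above the opening is 784 − 722 = 62 mm, matching the stile x-width.


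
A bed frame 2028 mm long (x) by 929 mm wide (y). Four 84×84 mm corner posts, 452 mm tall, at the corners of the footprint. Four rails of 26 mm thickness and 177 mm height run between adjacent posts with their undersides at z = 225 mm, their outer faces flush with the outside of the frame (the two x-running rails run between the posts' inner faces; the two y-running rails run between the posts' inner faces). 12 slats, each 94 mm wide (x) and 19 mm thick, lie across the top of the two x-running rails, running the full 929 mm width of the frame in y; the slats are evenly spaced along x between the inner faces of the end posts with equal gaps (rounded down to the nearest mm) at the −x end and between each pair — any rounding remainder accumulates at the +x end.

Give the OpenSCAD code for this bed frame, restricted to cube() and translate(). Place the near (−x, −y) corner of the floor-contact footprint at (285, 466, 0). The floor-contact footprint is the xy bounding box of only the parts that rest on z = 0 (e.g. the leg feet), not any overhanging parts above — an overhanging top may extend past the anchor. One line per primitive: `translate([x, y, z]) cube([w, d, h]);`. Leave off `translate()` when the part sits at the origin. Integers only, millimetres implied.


translate([285, 466, 0]) cube([84, 84, 452]);
translate([285, 1311, 0]) cube([84, 84, 452]);
translate([2229, 466, 0]) cube([84, 84, 452]);
translate([2229, 1311, 0]) cube([84, 84, 452]);
translate([369, 466, 225]) cube([1860, 26, 177]);
translate([369, 1369, 225]) cube([1860, 26, 177]);
translate([285, 550, 225]) cube([26, 761, 177]);
translate([2287, 550, 225]) cube([26, 761, 177]);
translate([425, 466, 402]) cube([94, 929, 19]);
translate([575, 466, 402]) cube([94, 929, 19]);
translate([725, 466, 402]) cube([94, 929, 19]);
translate([875, 466, 402]) cube([94, 929, 19]);
translate([1025, 466, 402]) cube([94, 929, 19]);
translate([1175, 466, 402]) cube([94, 929, 19]);
translate([1325, 466, 402]) cube([94, 929, 19]);
translate([1475, 466, 402]) cube([94, 929, 19]);
translate([1625, 466, 402]) cube([94, 929, 19]);
translate([1775, 466, 402]) cube([94, 929, 19]);
translate([1925, 466, 402]) cube([94, 929, 19]);
translate([2075, 466, 402]) cube([94, 929, 19]);


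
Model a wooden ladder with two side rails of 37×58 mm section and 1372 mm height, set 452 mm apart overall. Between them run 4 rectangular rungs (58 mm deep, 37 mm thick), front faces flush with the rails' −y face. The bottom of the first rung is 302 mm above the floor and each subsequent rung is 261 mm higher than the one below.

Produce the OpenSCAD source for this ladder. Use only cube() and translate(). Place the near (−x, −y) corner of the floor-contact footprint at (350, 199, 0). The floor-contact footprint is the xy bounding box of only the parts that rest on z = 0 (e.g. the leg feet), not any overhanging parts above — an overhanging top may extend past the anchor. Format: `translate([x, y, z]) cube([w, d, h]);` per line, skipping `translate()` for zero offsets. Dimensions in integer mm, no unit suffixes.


translate([350, 199, 0]) cube([37, 58, 1372]);
translate([765, 199, 0]) cube([37, 58, 1372]);
translate([387, 199, 302]) cube([378, 58, 37]);
translate([387, 199, 563]) cube([378, 58, 37]);
translate([387, 199, 824]) cube([378, 58, 37]);
translate([387, 199, 1085]) cube([378, 58, 37]);


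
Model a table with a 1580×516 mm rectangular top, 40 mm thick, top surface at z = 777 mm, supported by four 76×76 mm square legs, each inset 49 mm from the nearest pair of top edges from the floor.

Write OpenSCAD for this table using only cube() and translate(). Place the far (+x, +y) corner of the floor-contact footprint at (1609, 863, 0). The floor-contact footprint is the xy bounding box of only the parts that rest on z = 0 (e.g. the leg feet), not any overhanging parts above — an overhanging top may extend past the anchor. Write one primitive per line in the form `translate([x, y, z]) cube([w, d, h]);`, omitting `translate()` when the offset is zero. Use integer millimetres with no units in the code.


translate([78, 396, 737]) cube([1580, 516, 40]);
translate([127, 445, 0]) cube([76, 76, 737]);
translate([1533, 445, 0]) cube([76, 76, 737]);
translate([127, 787, 0]) cube([76, 76, 737]);
translate([1533, 787, 0]) cube([76, 76, 737]);


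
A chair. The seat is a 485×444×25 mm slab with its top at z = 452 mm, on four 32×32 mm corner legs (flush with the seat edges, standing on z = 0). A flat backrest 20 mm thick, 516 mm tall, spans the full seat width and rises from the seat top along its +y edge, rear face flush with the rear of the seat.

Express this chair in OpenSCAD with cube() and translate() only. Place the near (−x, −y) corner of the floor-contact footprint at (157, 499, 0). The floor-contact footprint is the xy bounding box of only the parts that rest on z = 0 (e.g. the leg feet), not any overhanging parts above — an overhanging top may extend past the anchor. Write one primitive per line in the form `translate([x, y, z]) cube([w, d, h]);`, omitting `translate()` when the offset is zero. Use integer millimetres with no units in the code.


translate([157, 499, 427]) cube([485, 444, 25]);
translate([157, 499, 0]) cube([32, 32, 427]);
translate([610, 499, 0]) cube([32, 32, 427]);
translate([157, 911, 0]) cube([32, 32, 427]);
translate([610, 911, 0]) cube([32, 32, 427]);
translate([157, 923, 452]) cube([485, 20, 516]);


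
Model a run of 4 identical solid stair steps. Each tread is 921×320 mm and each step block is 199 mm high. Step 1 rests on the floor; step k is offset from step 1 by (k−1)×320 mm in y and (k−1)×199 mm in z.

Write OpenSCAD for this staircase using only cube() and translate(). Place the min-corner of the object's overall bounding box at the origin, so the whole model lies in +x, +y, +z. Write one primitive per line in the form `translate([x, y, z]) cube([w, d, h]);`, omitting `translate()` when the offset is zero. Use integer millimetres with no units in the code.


cube([921, 320, 199]);
translate([0, 320, 199]) cube([921, 320, 199]);
translate([0, 640, 398]) cube([921, 320, 199]);
translate([0, 960, 597]) cube([921, 320, 199]);


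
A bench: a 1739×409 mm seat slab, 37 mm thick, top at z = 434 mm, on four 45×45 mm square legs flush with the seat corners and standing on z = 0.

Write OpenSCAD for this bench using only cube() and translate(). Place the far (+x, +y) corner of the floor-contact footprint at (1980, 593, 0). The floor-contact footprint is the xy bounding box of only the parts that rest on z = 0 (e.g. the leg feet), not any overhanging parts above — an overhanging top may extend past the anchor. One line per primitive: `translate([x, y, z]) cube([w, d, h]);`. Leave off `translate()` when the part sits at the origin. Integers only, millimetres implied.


translate([241, 184, 397]) cube([1739, 409, 37]);
translate([241, 184, 0]) cube([45, 45, 397]);
translate([241, 548, 0]) cube([45, 45, 397]);
translate([1935, 184, 0]) cube([45, 45, 397]);
translate([1935, 548, 0]) cube([45, 45, 397]);


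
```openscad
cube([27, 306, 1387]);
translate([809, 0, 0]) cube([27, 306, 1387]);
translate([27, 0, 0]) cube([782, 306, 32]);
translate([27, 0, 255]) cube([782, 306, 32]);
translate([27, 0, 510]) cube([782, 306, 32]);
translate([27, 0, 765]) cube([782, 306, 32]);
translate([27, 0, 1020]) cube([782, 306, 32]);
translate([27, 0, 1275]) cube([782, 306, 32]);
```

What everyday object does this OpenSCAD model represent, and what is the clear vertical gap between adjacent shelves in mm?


A bookshelf. The clear shelf gap is 223 mm.

Two tall side panels with 6 horizontal boards between them — a bookshelf. The first two shelf undersides are at z = 0 and z = 255; with shelf thickness 32, the clear gap is 255 − 0 − 32 = 223 mm.


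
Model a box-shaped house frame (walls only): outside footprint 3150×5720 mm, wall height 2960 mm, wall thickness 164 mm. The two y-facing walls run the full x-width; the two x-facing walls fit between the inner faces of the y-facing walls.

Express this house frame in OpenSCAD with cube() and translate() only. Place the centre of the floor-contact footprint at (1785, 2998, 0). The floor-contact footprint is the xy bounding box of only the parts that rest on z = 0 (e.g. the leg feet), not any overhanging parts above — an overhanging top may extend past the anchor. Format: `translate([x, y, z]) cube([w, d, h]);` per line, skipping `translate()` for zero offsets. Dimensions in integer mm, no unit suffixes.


translate([210, 138, 0]) cube([3150, 164, 2960]);
translate([210, 5694, 0]) cube([3150, 164, 2960]);
translate([210, 302, 0]) cube([164, 5392, 2960]);
translate([3196, 302, 0]) cube([164, 5392, 2960]);


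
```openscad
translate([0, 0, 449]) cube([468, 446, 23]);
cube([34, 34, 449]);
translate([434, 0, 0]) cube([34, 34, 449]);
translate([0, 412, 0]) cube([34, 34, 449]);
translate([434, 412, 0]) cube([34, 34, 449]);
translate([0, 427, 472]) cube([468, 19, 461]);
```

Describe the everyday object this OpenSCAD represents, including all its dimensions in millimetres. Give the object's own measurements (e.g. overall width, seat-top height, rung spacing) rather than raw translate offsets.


A chair. The seat is a 468×446×23 mm slab with its top at z = 472 mm, on four 34×34 mm corner legs (flush with the seat edges, standing on z = 0). A flat backrest 19 mm thick, 461 mm tall, spans the full seat width and rises from the seat top along its +y edge, rear face flush with the rear of the seat.


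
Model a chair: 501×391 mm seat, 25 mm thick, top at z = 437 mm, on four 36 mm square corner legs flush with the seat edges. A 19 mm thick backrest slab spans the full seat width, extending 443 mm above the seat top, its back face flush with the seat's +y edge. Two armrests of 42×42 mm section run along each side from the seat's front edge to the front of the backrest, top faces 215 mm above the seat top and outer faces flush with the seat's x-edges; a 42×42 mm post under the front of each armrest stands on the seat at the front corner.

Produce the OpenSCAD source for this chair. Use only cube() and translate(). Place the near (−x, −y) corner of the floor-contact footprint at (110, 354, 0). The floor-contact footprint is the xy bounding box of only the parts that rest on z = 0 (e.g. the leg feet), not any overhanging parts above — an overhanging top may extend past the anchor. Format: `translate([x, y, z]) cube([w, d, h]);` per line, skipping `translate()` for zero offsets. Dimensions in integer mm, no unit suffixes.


// leg_h = 437 - 25 = 412
// arm post h = 215 - 42 = 173
translate([110, 354, 412]) cube([501, 391, 25]);
translate([110, 354, 0]) cube([36, 36, 412]);
translate([575, 354, 0]) cube([36, 36, 412]);
translate([110, 709, 0]) cube([36, 36, 412]);
translate([575, 709, 0]) cube([36, 36, 412]);
translate([110, 726, 437]) cube([501, 19, 443]);
translate([110, 354, 610]) cube([42, 372, 42]);
translate([569, 354, 610]) cube([42, 372, 42]);
translate([110, 354, 437]) cube([42, 42, 173]);
translate([569, 354, 437]) cube([42, 42, 173]);


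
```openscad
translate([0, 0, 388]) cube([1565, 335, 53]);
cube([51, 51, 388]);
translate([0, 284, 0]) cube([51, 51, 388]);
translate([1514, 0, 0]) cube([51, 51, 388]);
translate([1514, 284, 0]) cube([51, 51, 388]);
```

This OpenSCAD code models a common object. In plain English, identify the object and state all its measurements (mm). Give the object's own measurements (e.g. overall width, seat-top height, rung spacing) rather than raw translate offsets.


A bench: a 1565×335 mm seat slab, 53 mm thick, top at z = 441 mm, on four 51×51 mm square legs flush with the seat corners and standing on z = 0.


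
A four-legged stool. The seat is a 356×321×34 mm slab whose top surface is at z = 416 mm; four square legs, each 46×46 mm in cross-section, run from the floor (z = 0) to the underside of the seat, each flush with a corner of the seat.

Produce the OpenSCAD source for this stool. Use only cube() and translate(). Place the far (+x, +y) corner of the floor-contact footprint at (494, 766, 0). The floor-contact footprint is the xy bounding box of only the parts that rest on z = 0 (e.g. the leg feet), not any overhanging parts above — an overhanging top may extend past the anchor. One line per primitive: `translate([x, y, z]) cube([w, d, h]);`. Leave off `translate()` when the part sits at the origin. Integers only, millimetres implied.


// leg_h = 416 - 34 = 382
translate([138, 445, 382]) cube([356, 321, 34]);
translate([138, 445, 0]) cube([46, 46, 382]);
translate([448, 445, 0]) cube([46, 46, 382]);
translate([138, 720, 0]) cube([46, 46, 382]);
translate([448, 720, 0]) cube([46, 46, 382]);


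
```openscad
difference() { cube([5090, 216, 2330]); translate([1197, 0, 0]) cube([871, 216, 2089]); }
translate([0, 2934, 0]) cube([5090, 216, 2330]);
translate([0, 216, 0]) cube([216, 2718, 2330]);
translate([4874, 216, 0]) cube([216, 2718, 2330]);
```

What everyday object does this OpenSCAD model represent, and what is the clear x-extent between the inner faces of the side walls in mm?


A single room. The interior width is 4658 mm.

Four walls enclosing a rectangle with a door in the front wall — a room. Outside width 5090 minus two 216 mm walls gives 4658 mm.


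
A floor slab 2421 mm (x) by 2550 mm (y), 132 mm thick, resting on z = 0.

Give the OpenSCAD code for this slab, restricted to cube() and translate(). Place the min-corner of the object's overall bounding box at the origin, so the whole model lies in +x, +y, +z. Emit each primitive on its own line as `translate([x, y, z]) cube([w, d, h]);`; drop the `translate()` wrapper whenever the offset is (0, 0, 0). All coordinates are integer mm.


cube([2421, 2550, 132]);


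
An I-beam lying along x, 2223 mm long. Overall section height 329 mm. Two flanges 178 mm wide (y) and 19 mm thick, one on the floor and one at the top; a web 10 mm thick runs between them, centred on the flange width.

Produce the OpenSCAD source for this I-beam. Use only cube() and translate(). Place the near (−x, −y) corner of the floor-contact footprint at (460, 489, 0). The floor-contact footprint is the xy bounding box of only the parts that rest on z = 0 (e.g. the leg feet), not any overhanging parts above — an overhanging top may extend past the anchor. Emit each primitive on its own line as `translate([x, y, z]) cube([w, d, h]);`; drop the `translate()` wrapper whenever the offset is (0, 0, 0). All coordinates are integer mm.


translate([460, 489, 0]) cube([2223, 178, 19]);
translate([460, 573, 19]) cube([2223, 10, 291]);
translate([460, 489, 310]) cube([2223, 178, 19]);


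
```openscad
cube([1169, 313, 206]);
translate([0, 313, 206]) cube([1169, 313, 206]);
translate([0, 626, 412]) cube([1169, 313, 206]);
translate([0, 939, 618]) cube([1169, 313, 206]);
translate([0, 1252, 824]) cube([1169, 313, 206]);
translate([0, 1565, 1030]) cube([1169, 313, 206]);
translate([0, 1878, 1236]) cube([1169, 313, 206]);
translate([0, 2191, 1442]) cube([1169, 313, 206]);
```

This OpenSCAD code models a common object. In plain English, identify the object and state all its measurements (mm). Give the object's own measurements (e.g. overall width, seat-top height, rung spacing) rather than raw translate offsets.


A straight staircase of 8 solid steps. Each step is 1169 mm wide (x), 313 mm deep (y, the going) and 206 mm tall (the rise). The first step rests on the floor; each subsequent step sits one going further in +y and one rise higher in +z, directly behind and above the previous step with no overlap.
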